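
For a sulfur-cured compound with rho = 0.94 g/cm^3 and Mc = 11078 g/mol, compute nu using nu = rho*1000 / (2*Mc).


nu = rho * 1000 / (2 * Mc)
nu = 0.94 * 1000 / (2 * 11078)
nu = 940.0 / 22156
nu = 0.0424 mol/L

0.0424 mol/L


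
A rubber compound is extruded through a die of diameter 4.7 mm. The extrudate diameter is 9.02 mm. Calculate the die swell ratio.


Die swell ratio = D_extrudate / D_die
= 9.02 / 4.7
= 1.919

Die swell = 1.919


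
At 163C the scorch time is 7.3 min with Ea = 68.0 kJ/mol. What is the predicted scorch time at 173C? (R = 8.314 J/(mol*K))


Convert temperatures: T1 = 163 + 273.15 = 436.15 K, T2 = 173 + 273.15 = 446.15 K
ts2_new = 7.3 * exp(68000 / 8.314 * (1/446.15 - 1/436.15))
1/T2 - 1/T1 = -5.1391e-05
ts2_new = 4.79 min

4.79 min


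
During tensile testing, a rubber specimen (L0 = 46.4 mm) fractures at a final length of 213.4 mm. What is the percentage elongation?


Elongation = (Lf - L0) / L0 * 100
= (213.4 - 46.4) / 46.4 * 100
= 167.0 / 46.4 * 100
= 359.9%

359.9%


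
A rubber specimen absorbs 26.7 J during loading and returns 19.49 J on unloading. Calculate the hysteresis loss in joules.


Hysteresis loss = loading - unloading
= 26.7 - 19.49
= 7.21 J

7.21 J


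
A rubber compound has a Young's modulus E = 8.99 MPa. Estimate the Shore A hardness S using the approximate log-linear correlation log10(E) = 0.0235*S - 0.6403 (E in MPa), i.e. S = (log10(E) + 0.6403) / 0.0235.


log10(E) = 0.0235*S - 0.6403  =>  S = (log10(E) + 0.6403) / 0.0235
log10(8.99) = 0.953760
S = (0.953760 + 0.6403) / 0.0235 = 1.594060 / 0.0235
S = 67.8

Shore A = 67.8


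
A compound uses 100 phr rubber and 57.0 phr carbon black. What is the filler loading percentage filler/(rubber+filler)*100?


Filler % = filler / (rubber + filler) * 100
= 57.0 / (100 + 57.0) * 100
= 57.0 / 157.0 * 100
= 36.31%

36.31%


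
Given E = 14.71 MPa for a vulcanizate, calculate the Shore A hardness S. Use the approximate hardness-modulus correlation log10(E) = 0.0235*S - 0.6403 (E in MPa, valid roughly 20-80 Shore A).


log10(E) = 0.0235*S - 0.6403  =>  S = (log10(E) + 0.6403) / 0.0235
log10(14.71) = 1.167613
S = (1.167613 + 0.6403) / 0.0235 = 1.807913 / 0.0235
S = 76.9

Shore A = 76.9


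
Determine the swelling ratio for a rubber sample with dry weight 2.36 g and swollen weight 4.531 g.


Q = W_swollen / W_dry
Q = 4.531 / 2.36
Q = 1.92

Q = 1.92


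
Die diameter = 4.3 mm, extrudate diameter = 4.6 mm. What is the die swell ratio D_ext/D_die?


Die swell ratio = D_extrudate / D_die
= 4.6 / 4.3
= 1.07

Die swell = 1.07


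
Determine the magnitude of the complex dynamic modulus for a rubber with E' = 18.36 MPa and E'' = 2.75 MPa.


|E*| = sqrt(E'^2 + E''^2)
= sqrt(18.36^2 + 2.75^2)
= sqrt(337.0896 + 7.5625)
= 18.565 MPa

18.565 MPa


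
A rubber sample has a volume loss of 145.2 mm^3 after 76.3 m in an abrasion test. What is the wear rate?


Rate = volume_loss / distance
= 145.2 / 76.3
= 1.903 mm^3/m

1.903 mm^3/m


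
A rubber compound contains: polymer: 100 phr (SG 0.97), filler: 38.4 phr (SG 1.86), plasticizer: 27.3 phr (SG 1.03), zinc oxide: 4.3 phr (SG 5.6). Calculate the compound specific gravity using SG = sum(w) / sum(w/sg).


Sum of weights = 170.0
Volume contributions:
  polymer: 100/0.97 = 103.0928
  filler: 38.4/1.86 = 20.6452
  plasticizer: 27.3/1.03 = 26.5049
  zinc oxide: 4.3/5.6 = 0.7679
Sum of volumes = 151.0107
SG = 170.0 / 151.0107 = 1.126

SG = 1.126


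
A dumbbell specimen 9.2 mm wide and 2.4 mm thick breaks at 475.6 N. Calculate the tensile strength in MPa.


Area = width * thickness = 9.2 * 2.4 = 22.08 mm^2
TS = force / area = 475.6 / 22.08 = 21.54 MPa

21.54 MPa


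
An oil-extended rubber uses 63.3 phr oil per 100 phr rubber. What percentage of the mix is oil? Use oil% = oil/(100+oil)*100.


Oil % = oil / (100 + oil) * 100
= 63.3 / (100 + 63.3) * 100
= 63.3 / 163.3 * 100
= 38.76%

38.76%


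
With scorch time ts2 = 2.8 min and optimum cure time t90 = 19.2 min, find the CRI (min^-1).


CRI = 100 / (t90 - ts2)
= 100 / (19.2 - 2.8)
= 100 / 16.4
= 6.1 min^-1

6.1 min^-1


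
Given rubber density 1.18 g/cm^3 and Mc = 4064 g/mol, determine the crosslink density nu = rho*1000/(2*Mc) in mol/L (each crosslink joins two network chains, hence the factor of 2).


nu = rho * 1000 / (2 * Mc)
nu = 1.18 * 1000 / (2 * 4064)
nu = 1180.0 / 8128
nu = 0.1452 mol/L

0.1452 mol/L


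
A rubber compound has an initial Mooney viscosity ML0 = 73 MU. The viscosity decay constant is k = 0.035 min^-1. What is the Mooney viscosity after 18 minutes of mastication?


ML = ML0 * exp(-k * t)
ML = 73 * exp(-0.035 * 18)
ML = 73 * 0.5326
ML = 38.88 MU

38.88 MU


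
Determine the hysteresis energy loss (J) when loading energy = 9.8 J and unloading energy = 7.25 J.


Hysteresis loss = loading - unloading
= 9.8 - 7.25
= 2.55 J

2.55 J


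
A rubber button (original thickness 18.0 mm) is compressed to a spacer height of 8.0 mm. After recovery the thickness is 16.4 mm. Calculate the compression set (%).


CS = (t0 - recovered) / (t0 - ts) * 100
= (18.0 - 16.4) / (18.0 - 8.0) * 100
= 1.6 / 10.0 * 100
= 16.0%

16.0%


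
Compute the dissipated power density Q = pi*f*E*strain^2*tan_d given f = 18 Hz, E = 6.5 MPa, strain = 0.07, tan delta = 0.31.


Q = pi * f * E * strain^2 * tan_d
= pi * 18 * 6.5 * 0.07^2 * 0.31
= pi * 18 * 6.5 * 0.0049 * 0.31
= 0.5583

Q = 0.5583


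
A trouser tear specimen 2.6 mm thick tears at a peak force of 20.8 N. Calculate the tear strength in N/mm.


Tear strength = force / thickness
= 20.8 / 2.6
= 8.0 N/mm

8.0 N/mm


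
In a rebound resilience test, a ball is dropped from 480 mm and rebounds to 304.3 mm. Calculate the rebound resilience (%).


Resilience = h_rebound / h_drop * 100
= 304.3 / 480 * 100
= 63.4%

63.4%


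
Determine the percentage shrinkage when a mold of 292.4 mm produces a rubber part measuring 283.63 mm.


Shrinkage = (mold - part) / mold * 100
= (292.4 - 283.63) / 292.4 * 100
= 8.77 / 292.4 * 100
= 3.0%

3.0%


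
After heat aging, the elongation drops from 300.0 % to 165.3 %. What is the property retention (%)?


Retention = aged / original * 100
= 165.3 / 300.0 * 100
= 55.1%

55.1%


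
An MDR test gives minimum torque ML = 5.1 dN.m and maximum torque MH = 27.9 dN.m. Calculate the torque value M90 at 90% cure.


M90 = ML + 0.9 * (MH - ML)
M90 = 5.1 + 0.9 * (27.9 - 5.1)
M90 = 5.1 + 0.9 * 22.8
M90 = 25.62 dN.m

25.62 dN.m


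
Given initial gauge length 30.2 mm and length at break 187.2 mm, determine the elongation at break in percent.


Elongation = (Lf - L0) / L0 * 100
= (187.2 - 30.2) / 30.2 * 100
= 157.0 / 30.2 * 100
= 519.9%

519.9%


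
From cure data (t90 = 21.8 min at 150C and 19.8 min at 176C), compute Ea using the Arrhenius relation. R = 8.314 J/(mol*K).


T1 = 423.15 K, T2 = 449.15 K
1/T1 - 1/T2 = 1.3680e-04
ln(t1/t2) = ln(21.8/19.8) = 0.0962
Ea = 8.314 * 0.0962 / 1.3680e-04 = 5848.2244 J/mol
Ea = 5.85 kJ/mol

5.85 kJ/mol


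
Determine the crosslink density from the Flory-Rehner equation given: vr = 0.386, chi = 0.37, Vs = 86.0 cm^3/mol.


ln(1 - vr) = ln(1 - 0.386) = -0.4878
Numerator = -((-0.4878) + 0.386 + 0.37 * 0.386^2) = 0.0466
Denominator = 86.0 * (0.386^(1/3) - 0.386/2) = 46.0193
nu = 0.0466 / 46.0193 = 0.0010 mol/cm^3

0.0010 mol/cm^3


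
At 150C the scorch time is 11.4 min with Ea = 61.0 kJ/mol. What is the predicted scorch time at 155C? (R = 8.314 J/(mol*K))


Convert temperatures: T1 = 150 + 273.15 = 423.15 K, T2 = 155 + 273.15 = 428.15 K
ts2_new = 11.4 * exp(61000 / 8.314 * (1/428.15 - 1/423.15))
1/T2 - 1/T1 = -2.7598e-05
ts2_new = 9.31 min

9.31 min


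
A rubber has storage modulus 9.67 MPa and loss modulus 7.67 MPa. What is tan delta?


tan delta = E'' / E'
= 7.67 / 9.67
= 0.7932

tan delta = 0.7932


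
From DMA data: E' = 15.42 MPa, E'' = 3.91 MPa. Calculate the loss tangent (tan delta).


tan delta = E'' / E'
= 3.91 / 15.42
= 0.2536

tan delta = 0.2536


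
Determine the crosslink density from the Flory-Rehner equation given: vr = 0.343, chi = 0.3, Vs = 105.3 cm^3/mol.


ln(1 - vr) = ln(1 - 0.343) = -0.4201
Numerator = -((-0.4201) + 0.343 + 0.3 * 0.343^2) = 0.0418
Denominator = 105.3 * (0.343^(1/3) - 0.343/2) = 55.6511
nu = 0.0418 / 55.6511 = 7.5069e-04 mol/cm^3

7.5069e-04 mol/cm^3


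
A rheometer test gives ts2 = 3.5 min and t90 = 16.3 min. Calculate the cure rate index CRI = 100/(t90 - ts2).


CRI = 100 / (t90 - ts2)
= 100 / (16.3 - 3.5)
= 100 / 12.8
= 7.81 min^-1

7.81 min^-1


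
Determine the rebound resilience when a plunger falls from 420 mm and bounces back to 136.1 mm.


Resilience = h_rebound / h_drop * 100
= 136.1 / 420 * 100
= 32.4%

32.4%


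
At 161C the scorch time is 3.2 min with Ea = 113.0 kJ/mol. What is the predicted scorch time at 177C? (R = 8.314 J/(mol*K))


Convert temperatures: T1 = 161 + 273.15 = 434.15 K, T2 = 177 + 273.15 = 450.15 K
ts2_new = 3.2 * exp(113000 / 8.314 * (1/450.15 - 1/434.15))
1/T2 - 1/T1 = -8.1870e-05
ts2_new = 1.05 min

1.05 min


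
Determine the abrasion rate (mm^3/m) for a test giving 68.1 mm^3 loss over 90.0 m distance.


Rate = volume_loss / distance
= 68.1 / 90.0
= 0.757 mm^3/m

0.757 mm^3/m


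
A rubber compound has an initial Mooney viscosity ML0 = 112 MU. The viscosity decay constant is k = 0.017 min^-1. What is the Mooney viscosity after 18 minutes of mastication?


ML = ML0 * exp(-k * t)
ML = 112 * exp(-0.017 * 18)
ML = 112 * 0.7364
ML = 82.48 MU

82.48 MU


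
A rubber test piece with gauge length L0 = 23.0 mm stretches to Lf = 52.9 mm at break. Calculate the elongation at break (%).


Elongation = (Lf - L0) / L0 * 100
= (52.9 - 23.0) / 23.0 * 100
= 29.9 / 23.0 * 100
= 130.0%

130.0%


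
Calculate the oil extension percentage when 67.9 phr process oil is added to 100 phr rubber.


Oil % = oil / (100 + oil) * 100
= 67.9 / (100 + 67.9) * 100
= 67.9 / 167.9 * 100
= 40.44%

40.44%


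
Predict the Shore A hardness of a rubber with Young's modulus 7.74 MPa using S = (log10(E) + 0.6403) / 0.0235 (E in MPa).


log10(E) = 0.0235*S - 0.6403  =>  S = (log10(E) + 0.6403) / 0.0235
log10(7.74) = 0.888741
S = (0.888741 + 0.6403) / 0.0235 = 1.529041 / 0.0235
S = 65.1

Shore A = 65.1


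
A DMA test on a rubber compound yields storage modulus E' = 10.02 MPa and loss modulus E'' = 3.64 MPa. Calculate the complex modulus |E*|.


|E*| = sqrt(E'^2 + E''^2)
= sqrt(10.02^2 + 3.64^2)
= sqrt(100.4004 + 13.2496)
= 10.661 MPa

10.661 MPa


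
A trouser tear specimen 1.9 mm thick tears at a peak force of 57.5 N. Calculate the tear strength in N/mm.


Tear strength = force / thickness
= 57.5 / 1.9
= 30.26 N/mm

30.26 N/mm


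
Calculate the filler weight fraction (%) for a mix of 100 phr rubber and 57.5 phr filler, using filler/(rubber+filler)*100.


Filler % = filler / (rubber + filler) * 100
= 57.5 / (100 + 57.5) * 100
= 57.5 / 157.5 * 100
= 36.51%

36.51%


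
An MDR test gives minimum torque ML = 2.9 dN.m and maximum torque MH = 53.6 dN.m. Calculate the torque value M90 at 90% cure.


M90 = ML + 0.9 * (MH - ML)
M90 = 2.9 + 0.9 * (53.6 - 2.9)
M90 = 2.9 + 0.9 * 50.7
M90 = 48.53 dN.m

48.53 dN.m


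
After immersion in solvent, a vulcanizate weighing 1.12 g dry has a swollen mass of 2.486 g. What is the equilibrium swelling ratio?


Q = W_swollen / W_dry
Q = 2.486 / 1.12
Q = 2.22

Q = 2.22


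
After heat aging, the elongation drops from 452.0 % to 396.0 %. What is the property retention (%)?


Retention = aged / original * 100
= 396.0 / 452.0 * 100
= 87.6%

87.6%


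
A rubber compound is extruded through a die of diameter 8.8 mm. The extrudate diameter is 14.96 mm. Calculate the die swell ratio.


Die swell ratio = D_extrudate / D_die
= 14.96 / 8.8
= 1.7

Die swell = 1.7


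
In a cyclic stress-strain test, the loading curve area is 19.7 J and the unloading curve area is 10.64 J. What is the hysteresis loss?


Hysteresis loss = loading - unloading
= 19.7 - 10.64
= 9.06 J

9.06 J


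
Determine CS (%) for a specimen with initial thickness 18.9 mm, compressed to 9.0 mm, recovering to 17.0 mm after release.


CS = (t0 - recovered) / (t0 - ts) * 100
= (18.9 - 17.0) / (18.9 - 9.0) * 100
= 1.9 / 9.9 * 100
= 19.2%

19.2%


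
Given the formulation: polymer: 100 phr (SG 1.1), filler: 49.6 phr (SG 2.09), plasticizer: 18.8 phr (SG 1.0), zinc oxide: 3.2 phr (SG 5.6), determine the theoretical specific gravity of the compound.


Sum of weights = 171.6
Volume contributions:
  polymer: 100/1.1 = 90.9091
  filler: 49.6/2.09 = 23.7321
  plasticizer: 18.8/1.0 = 18.8000
  zinc oxide: 3.2/5.6 = 0.5714
Sum of volumes = 134.0126
SG = 171.6 / 134.0126 = 1.28

SG = 1.28


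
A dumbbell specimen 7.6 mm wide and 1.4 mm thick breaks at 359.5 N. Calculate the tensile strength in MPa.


Area = width * thickness = 7.6 * 1.4 = 10.64 mm^2
TS = force / area = 359.5 / 10.64 = 33.79 MPa

33.79 MPa


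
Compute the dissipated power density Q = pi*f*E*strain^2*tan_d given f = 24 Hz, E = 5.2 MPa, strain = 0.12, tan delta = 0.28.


Q = pi * f * E * strain^2 * tan_d
= pi * 24 * 5.2 * 0.12^2 * 0.28
= pi * 24 * 5.2 * 0.0144 * 0.28
= 1.5808

Q = 1.5808


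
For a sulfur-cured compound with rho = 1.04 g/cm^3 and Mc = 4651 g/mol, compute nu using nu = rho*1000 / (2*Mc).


nu = rho * 1000 / (2 * Mc)
nu = 1.04 * 1000 / (2 * 4651)
nu = 1040.0 / 9302
nu = 0.1118 mol/L

0.1118 mol/L


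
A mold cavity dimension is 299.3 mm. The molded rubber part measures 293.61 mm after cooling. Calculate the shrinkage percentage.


Shrinkage = (mold - part) / mold * 100
= (299.3 - 293.61) / 299.3 * 100
= 5.69 / 299.3 * 100
= 1.9%

1.9%


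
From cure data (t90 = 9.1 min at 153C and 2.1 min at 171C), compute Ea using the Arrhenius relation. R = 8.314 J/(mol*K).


T1 = 426.15 K, T2 = 444.15 K
1/T1 - 1/T2 = 9.5100e-05
ln(t1/t2) = ln(9.1/2.1) = 1.4663
Ea = 8.314 * 1.4663 / 9.5100e-05 = 128192.7570 J/mol
Ea = 128.19 kJ/mol

128.19 kJ/mol


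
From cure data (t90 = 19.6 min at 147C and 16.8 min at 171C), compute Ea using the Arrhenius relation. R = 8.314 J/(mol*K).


T1 = 420.15 K, T2 = 444.15 K
1/T1 - 1/T2 = 1.2861e-04
ln(t1/t2) = ln(19.6/16.8) = 0.1542
Ea = 8.314 * 0.1542 / 1.2861e-04 = 9965.0219 J/mol
Ea = 9.97 kJ/mol

9.97 kJ/mol


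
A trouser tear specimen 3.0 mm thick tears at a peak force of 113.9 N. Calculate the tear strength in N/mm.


Tear strength = force / thickness
= 113.9 / 3.0
= 37.97 N/mm

37.97 N/mm


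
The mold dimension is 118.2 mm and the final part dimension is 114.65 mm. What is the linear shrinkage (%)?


Shrinkage = (mold - part) / mold * 100
= (118.2 - 114.65) / 118.2 * 100
= 3.55 / 118.2 * 100
= 3.0%

3.0%


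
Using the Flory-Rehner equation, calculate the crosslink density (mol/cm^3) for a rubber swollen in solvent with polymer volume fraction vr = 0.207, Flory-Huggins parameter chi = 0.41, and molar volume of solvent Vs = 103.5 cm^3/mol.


ln(1 - vr) = ln(1 - 0.207) = -0.2319
Numerator = -((-0.2319) + 0.207 + 0.41 * 0.207^2) = 0.0074
Denominator = 103.5 * (0.207^(1/3) - 0.207/2) = 50.5130
nu = 0.0074 / 50.5130 = 1.4578e-04 mol/cm^3

1.4578e-04 mol/cm^3


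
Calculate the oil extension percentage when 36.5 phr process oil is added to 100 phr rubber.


Oil % = oil / (100 + oil) * 100
= 36.5 / (100 + 36.5) * 100
= 36.5 / 136.5 * 100
= 26.74%

26.74%


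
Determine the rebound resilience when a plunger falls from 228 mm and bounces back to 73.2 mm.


Resilience = h_rebound / h_drop * 100
= 73.2 / 228 * 100
= 32.1%

32.1%


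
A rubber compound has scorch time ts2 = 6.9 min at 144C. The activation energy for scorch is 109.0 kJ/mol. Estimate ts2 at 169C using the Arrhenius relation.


Convert temperatures: T1 = 144 + 273.15 = 417.15 K, T2 = 169 + 273.15 = 442.15 K
ts2_new = 6.9 * exp(109000 / 8.314 * (1/442.15 - 1/417.15))
1/T2 - 1/T1 = -1.3554e-04
ts2_new = 1.17 min

1.17 min


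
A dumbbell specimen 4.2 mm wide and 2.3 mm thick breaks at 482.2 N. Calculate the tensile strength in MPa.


Area = width * thickness = 4.2 * 2.3 = 9.66 mm^2
TS = force / area = 482.2 / 9.66 = 49.92 MPa

49.92 MPa


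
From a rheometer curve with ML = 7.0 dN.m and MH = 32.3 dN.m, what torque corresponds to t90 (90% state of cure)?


M90 = ML + 0.9 * (MH - ML)
M90 = 7.0 + 0.9 * (32.3 - 7.0)
M90 = 7.0 + 0.9 * 25.3
M90 = 29.77 dN.m

29.77 dN.m


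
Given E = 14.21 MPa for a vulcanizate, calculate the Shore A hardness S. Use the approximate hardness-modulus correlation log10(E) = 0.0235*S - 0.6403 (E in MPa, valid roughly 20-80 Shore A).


log10(E) = 0.0235*S - 0.6403  =>  S = (log10(E) + 0.6403) / 0.0235
log10(14.21) = 1.152594
S = (1.152594 + 0.6403) / 0.0235 = 1.792894 / 0.0235
S = 76.3

Shore A = 76.3


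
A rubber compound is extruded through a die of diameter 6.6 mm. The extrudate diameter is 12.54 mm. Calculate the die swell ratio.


Die swell ratio = D_extrudate / D_die
= 12.54 / 6.6
= 1.9

Die swell = 1.9


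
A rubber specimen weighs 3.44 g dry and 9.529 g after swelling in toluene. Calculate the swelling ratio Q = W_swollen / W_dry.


Q = W_swollen / W_dry
Q = 9.529 / 3.44
Q = 2.77

Q = 2.77


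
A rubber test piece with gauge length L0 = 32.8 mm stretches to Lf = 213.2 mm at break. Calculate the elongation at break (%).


Elongation = (Lf - L0) / L0 * 100
= (213.2 - 32.8) / 32.8 * 100
= 180.4 / 32.8 * 100
= 550.0%

550.0%


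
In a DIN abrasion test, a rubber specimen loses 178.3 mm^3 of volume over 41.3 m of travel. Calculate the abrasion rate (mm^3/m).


Rate = volume_loss / distance
= 178.3 / 41.3
= 4.317 mm^3/m

4.317 mm^3/m


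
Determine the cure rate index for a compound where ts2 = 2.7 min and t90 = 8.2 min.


CRI = 100 / (t90 - ts2)
= 100 / (8.2 - 2.7)
= 100 / 5.5
= 18.18 min^-1

18.18 min^-1


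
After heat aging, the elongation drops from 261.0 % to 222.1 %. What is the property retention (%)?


Retention = aged / original * 100
= 222.1 / 261.0 * 100
= 85.1%

85.1%


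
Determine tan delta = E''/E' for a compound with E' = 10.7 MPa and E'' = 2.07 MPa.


tan delta = E'' / E'
= 2.07 / 10.7
= 0.1935

tan delta = 0.1935


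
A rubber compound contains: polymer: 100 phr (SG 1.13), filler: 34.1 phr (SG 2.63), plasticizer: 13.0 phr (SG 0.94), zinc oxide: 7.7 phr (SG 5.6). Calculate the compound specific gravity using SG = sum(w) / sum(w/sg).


Sum of weights = 154.8
Volume contributions:
  polymer: 100/1.13 = 88.4956
  filler: 34.1/2.63 = 12.9658
  plasticizer: 13.0/0.94 = 13.8298
  zinc oxide: 7.7/5.6 = 1.3750
Sum of volumes = 116.6661
SG = 154.8 / 116.6661 = 1.327

SG = 1.327


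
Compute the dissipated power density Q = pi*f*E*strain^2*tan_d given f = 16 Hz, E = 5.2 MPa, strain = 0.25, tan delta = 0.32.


Q = pi * f * E * strain^2 * tan_d
= pi * 16 * 5.2 * 0.25^2 * 0.32
= pi * 16 * 5.2 * 0.0625 * 0.32
= 5.2276

Q = 5.2276


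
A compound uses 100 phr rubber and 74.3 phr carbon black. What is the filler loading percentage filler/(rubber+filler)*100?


Filler % = filler / (rubber + filler) * 100
= 74.3 / (100 + 74.3) * 100
= 74.3 / 174.3 * 100
= 42.63%

42.63%


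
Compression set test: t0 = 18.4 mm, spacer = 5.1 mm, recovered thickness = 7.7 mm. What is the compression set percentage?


CS = (t0 - recovered) / (t0 - ts) * 100
= (18.4 - 7.7) / (18.4 - 5.1) * 100
= 10.7 / 13.3 * 100
= 80.5%

80.5%


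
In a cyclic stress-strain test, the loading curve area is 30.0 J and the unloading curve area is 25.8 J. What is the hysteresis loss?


Hysteresis loss = loading - unloading
= 30.0 - 25.8
= 4.2 J

4.2 J


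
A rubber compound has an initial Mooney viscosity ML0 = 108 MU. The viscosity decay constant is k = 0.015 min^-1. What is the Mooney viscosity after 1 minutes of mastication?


ML = ML0 * exp(-k * t)
ML = 108 * exp(-0.015 * 1)
ML = 108 * 0.9851
ML = 106.39 MU

106.39 MU


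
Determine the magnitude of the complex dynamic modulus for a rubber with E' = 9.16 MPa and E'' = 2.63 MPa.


|E*| = sqrt(E'^2 + E''^2)
= sqrt(9.16^2 + 2.63^2)
= sqrt(83.9056 + 6.9169)
= 9.53 MPa

9.53 MPa


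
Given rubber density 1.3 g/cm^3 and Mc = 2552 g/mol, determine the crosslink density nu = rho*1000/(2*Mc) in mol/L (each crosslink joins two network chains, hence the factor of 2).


nu = rho * 1000 / (2 * Mc)
nu = 1.3 * 1000 / (2 * 2552)
nu = 1300.0 / 5104
nu = 0.2547 mol/L

0.2547 mol/L


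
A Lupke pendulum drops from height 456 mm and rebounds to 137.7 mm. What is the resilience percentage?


Resilience = h_rebound / h_drop * 100
= 137.7 / 456 * 100
= 30.2%

30.2%


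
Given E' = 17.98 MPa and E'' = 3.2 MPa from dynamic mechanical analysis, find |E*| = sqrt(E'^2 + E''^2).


|E*| = sqrt(E'^2 + E''^2)
= sqrt(17.98^2 + 3.2^2)
= sqrt(323.2804 + 10.2400)
= 18.263 MPa

18.263 MPa


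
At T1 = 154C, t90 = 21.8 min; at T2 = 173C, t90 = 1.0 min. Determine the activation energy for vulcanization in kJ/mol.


T1 = 427.15 K, T2 = 446.15 K
1/T1 - 1/T2 = 9.9699e-05
ln(t1/t2) = ln(21.8/1.0) = 3.0819
Ea = 8.314 * 3.0819 / 9.9699e-05 = 257002.6935 J/mol
Ea = 257.0 kJ/mol

257.0 kJ/mol


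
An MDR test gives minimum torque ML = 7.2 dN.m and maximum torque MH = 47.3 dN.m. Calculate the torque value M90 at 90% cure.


M90 = ML + 0.9 * (MH - ML)
M90 = 7.2 + 0.9 * (47.3 - 7.2)
M90 = 7.2 + 0.9 * 40.1
M90 = 43.29 dN.m

43.29 dN.m


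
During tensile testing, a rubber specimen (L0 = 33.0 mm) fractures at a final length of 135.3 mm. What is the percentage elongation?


Elongation = (Lf - L0) / L0 * 100
= (135.3 - 33.0) / 33.0 * 100
= 102.3 / 33.0 * 100
= 310.0%

310.0%


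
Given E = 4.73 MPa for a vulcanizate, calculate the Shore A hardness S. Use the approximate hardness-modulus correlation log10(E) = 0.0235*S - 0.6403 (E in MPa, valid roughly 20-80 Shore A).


log10(E) = 0.0235*S - 0.6403  =>  S = (log10(E) + 0.6403) / 0.0235
log10(4.73) = 0.674861
S = (0.674861 + 0.6403) / 0.0235 = 1.315161 / 0.0235
S = 56.0

Shore A = 56.0


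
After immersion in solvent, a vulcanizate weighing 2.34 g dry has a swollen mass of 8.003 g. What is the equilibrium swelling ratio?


Q = W_swollen / W_dry
Q = 8.003 / 2.34
Q = 3.42

Q = 3.42


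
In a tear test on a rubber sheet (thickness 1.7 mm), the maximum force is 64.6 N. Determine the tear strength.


Tear strength = force / thickness
= 64.6 / 1.7
= 38.0 N/mm

38.0 N/mm


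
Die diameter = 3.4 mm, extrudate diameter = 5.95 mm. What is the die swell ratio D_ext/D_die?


Die swell ratio = D_extrudate / D_die
= 5.95 / 3.4
= 1.75

Die swell = 1.75


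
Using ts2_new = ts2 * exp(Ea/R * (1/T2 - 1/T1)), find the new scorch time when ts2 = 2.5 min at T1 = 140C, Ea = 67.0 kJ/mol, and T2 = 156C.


Convert temperatures: T1 = 140 + 273.15 = 413.15 K, T2 = 156 + 273.15 = 429.15 K
ts2_new = 2.5 * exp(67000 / 8.314 * (1/429.15 - 1/413.15))
1/T2 - 1/T1 = -9.0241e-05
ts2_new = 1.21 min

1.21 min


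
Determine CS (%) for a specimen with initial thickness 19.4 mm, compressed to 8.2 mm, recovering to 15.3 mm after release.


CS = (t0 - recovered) / (t0 - ts) * 100
= (19.4 - 15.3) / (19.4 - 8.2) * 100
= 4.1 / 11.2 * 100
= 36.6%

36.6%


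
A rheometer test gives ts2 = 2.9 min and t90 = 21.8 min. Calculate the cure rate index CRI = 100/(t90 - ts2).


CRI = 100 / (t90 - ts2)
= 100 / (21.8 - 2.9)
= 100 / 18.9
= 5.29 min^-1

5.29 min^-1


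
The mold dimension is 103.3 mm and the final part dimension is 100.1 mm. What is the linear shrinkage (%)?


Shrinkage = (mold - part) / mold * 100
= (103.3 - 100.1) / 103.3 * 100
= 3.2 / 103.3 * 100
= 3.1%

3.1%


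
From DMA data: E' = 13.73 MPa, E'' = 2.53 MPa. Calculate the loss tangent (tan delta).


tan delta = E'' / E'
= 2.53 / 13.73
= 0.1843

tan delta = 0.1843


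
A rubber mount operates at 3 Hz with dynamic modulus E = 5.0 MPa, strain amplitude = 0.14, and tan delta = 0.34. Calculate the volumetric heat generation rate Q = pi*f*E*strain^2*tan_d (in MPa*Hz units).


Q = pi * f * E * strain^2 * tan_d
= pi * 3 * 5.0 * 0.14^2 * 0.34
= pi * 3 * 5.0 * 0.0196 * 0.34
= 0.3140

Q = 0.3140


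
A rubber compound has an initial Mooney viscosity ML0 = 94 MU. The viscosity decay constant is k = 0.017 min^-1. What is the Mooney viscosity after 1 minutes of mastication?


ML = ML0 * exp(-k * t)
ML = 94 * exp(-0.017 * 1)
ML = 94 * 0.9831
ML = 92.42 MU

92.42 MU


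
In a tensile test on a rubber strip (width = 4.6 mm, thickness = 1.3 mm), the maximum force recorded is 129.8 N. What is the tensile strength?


Area = width * thickness = 4.6 * 1.3 = 5.98 mm^2
TS = force / area = 129.8 / 5.98 = 21.71 MPa

21.71 MPa


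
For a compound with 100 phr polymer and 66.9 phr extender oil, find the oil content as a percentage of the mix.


Oil % = oil / (100 + oil) * 100
= 66.9 / (100 + 66.9) * 100
= 66.9 / 166.9 * 100
= 40.08%

40.08%


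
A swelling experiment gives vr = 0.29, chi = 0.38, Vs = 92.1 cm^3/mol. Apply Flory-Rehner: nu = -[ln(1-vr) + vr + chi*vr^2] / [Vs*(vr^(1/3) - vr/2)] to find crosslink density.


ln(1 - vr) = ln(1 - 0.29) = -0.3425
Numerator = -((-0.3425) + 0.29 + 0.38 * 0.29^2) = 0.0205
Denominator = 92.1 * (0.29^(1/3) - 0.29/2) = 47.6075
nu = 0.0205 / 47.6075 = 4.3128e-04 mol/cm^3

4.3128e-04 mol/cm^3


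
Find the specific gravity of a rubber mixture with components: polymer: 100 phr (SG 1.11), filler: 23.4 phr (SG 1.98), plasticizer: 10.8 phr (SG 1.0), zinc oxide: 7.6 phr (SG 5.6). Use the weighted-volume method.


Sum of weights = 141.8
Volume contributions:
  polymer: 100/1.11 = 90.0901
  filler: 23.4/1.98 = 11.8182
  plasticizer: 10.8/1.0 = 10.8000
  zinc oxide: 7.6/5.6 = 1.3571
Sum of volumes = 114.0654
SG = 141.8 / 114.0654 = 1.243

SG = 1.243


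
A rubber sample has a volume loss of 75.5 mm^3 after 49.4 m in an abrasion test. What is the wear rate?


Rate = volume_loss / distance
= 75.5 / 49.4
= 1.528 mm^3/m

1.528 mm^3/m


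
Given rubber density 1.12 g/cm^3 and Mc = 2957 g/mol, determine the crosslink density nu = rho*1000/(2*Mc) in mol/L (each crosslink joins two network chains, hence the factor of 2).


nu = rho * 1000 / (2 * Mc)
nu = 1.12 * 1000 / (2 * 2957)
nu = 1120.0 / 5914
nu = 0.1894 mol/L

0.1894 mol/L


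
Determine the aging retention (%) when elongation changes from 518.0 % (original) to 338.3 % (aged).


Retention = aged / original * 100
= 338.3 / 518.0 * 100
= 65.3%

65.3%


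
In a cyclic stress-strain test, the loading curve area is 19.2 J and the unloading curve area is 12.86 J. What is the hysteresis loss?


Hysteresis loss = loading - unloading
= 19.2 - 12.86
= 6.34 J

6.34 J


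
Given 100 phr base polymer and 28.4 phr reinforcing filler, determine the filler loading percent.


Filler % = filler / (rubber + filler) * 100
= 28.4 / (100 + 28.4) * 100
= 28.4 / 128.4 * 100
= 22.12%

22.12%


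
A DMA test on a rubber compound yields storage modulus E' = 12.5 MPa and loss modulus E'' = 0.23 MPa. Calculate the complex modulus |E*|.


|E*| = sqrt(E'^2 + E''^2)
= sqrt(12.5^2 + 0.23^2)
= sqrt(156.2500 + 0.0529)
= 12.502 MPa

12.502 MPa


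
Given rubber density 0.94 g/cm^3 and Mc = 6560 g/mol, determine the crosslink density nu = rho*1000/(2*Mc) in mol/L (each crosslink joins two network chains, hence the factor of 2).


nu = rho * 1000 / (2 * Mc)
nu = 0.94 * 1000 / (2 * 6560)
nu = 940.0 / 13120
nu = 0.0716 mol/L

0.0716 mol/L


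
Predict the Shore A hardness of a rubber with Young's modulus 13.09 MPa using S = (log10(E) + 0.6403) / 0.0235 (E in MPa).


log10(E) = 0.0235*S - 0.6403  =>  S = (log10(E) + 0.6403) / 0.0235
log10(13.09) = 1.116940
S = (1.116940 + 0.6403) / 0.0235 = 1.757240 / 0.0235
S = 74.8

Shore A = 74.8


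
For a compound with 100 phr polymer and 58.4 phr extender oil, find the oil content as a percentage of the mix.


Oil % = oil / (100 + oil) * 100
= 58.4 / (100 + 58.4) * 100
= 58.4 / 158.4 * 100
= 36.87%

36.87%


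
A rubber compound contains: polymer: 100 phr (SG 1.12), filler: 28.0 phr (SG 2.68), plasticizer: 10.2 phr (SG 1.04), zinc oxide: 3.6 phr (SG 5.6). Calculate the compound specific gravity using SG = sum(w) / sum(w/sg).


Sum of weights = 141.8
Volume contributions:
  polymer: 100/1.12 = 89.2857
  filler: 28.0/2.68 = 10.4478
  plasticizer: 10.2/1.04 = 9.8077
  zinc oxide: 3.6/5.6 = 0.6429
Sum of volumes = 110.1840
SG = 141.8 / 110.1840 = 1.287

SG = 1.287


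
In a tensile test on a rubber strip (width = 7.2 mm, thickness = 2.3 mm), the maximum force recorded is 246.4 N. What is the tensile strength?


Area = width * thickness = 7.2 * 2.3 = 16.56 mm^2
TS = force / area = 246.4 / 16.56 = 14.88 MPa

14.88 MPa


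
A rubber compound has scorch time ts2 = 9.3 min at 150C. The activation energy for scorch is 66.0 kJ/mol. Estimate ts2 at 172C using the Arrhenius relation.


Convert temperatures: T1 = 150 + 273.15 = 423.15 K, T2 = 172 + 273.15 = 445.15 K
ts2_new = 9.3 * exp(66000 / 8.314 * (1/445.15 - 1/423.15))
1/T2 - 1/T1 = -1.1679e-04
ts2_new = 3.68 min

3.68 min


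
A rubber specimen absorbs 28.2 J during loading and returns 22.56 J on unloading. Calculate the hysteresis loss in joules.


Hysteresis loss = loading - unloading
= 28.2 - 22.56
= 5.64 J

5.64 J


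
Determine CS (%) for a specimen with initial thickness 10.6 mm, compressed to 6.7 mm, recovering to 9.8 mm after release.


CS = (t0 - recovered) / (t0 - ts) * 100
= (10.6 - 9.8) / (10.6 - 6.7) * 100
= 0.8 / 3.9 * 100
= 20.5%

20.5%


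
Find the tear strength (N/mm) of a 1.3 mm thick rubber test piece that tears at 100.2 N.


Tear strength = force / thickness
= 100.2 / 1.3
= 77.08 N/mm

77.08 N/mm


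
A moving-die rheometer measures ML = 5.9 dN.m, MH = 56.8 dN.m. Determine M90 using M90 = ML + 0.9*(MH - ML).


M90 = ML + 0.9 * (MH - ML)
M90 = 5.9 + 0.9 * (56.8 - 5.9)
M90 = 5.9 + 0.9 * 50.9
M90 = 51.71 dN.m

51.71 dN.m


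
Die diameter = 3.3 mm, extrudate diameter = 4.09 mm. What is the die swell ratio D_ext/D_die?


Die swell ratio = D_extrudate / D_die
= 4.09 / 3.3
= 1.239

Die swell = 1.239


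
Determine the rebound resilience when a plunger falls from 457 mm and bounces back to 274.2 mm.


Resilience = h_rebound / h_drop * 100
= 274.2 / 457 * 100
= 60.0%

60.0%


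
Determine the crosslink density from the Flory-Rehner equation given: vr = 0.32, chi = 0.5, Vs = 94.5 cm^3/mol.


ln(1 - vr) = ln(1 - 0.32) = -0.3857
Numerator = -((-0.3857) + 0.32 + 0.5 * 0.32^2) = 0.0145
Denominator = 94.5 * (0.32^(1/3) - 0.32/2) = 49.5171
nu = 0.0145 / 49.5171 = 2.9207e-04 mol/cm^3

2.9207e-04 mol/cm^3


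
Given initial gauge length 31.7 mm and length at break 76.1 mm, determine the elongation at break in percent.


Elongation = (Lf - L0) / L0 * 100
= (76.1 - 31.7) / 31.7 * 100
= 44.4 / 31.7 * 100
= 140.1%

140.1%


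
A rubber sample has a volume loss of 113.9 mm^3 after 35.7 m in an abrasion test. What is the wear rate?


Rate = volume_loss / distance
= 113.9 / 35.7
= 3.19 mm^3/m

3.19 mm^3/m


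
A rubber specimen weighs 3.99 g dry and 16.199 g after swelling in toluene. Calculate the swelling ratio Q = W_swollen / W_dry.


Q = W_swollen / W_dry
Q = 16.199 / 3.99
Q = 4.06

Q = 4.06


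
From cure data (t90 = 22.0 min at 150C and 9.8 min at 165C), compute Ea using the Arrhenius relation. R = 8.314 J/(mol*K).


T1 = 423.15 K, T2 = 438.15 K
1/T1 - 1/T2 = 8.0905e-05
ln(t1/t2) = ln(22.0/9.8) = 0.8087
Ea = 8.314 * 0.8087 / 8.0905e-05 = 83100.1715 J/mol
Ea = 83.1 kJ/mol

83.1 kJ/mol


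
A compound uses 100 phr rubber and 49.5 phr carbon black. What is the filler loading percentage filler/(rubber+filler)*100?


Filler % = filler / (rubber + filler) * 100
= 49.5 / (100 + 49.5) * 100
= 49.5 / 149.5 * 100
= 33.11%

33.11%


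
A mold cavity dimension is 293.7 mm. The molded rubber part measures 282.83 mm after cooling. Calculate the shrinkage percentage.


Shrinkage = (mold - part) / mold * 100
= (293.7 - 282.83) / 293.7 * 100
= 10.87 / 293.7 * 100
= 3.7%

3.7%


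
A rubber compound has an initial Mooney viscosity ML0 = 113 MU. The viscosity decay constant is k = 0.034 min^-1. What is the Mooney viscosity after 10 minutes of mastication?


ML = ML0 * exp(-k * t)
ML = 113 * exp(-0.034 * 10)
ML = 113 * 0.7118
ML = 80.43 MU

80.43 MU


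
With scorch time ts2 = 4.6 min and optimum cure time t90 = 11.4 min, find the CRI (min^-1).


CRI = 100 / (t90 - ts2)
= 100 / (11.4 - 4.6)
= 100 / 6.8
= 14.71 min^-1

14.71 min^-1


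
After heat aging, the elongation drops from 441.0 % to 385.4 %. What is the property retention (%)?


Retention = aged / original * 100
= 385.4 / 441.0 * 100
= 87.4%

87.4%


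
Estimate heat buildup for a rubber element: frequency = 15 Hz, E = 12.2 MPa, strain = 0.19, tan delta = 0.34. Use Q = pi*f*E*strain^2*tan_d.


Q = pi * f * E * strain^2 * tan_d
= pi * 15 * 12.2 * 0.19^2 * 0.34
= pi * 15 * 12.2 * 0.0361 * 0.34
= 7.0565

Q = 7.0565


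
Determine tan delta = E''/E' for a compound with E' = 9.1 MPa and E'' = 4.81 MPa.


tan delta = E'' / E'
= 4.81 / 9.1
= 0.5286

tan delta = 0.5286


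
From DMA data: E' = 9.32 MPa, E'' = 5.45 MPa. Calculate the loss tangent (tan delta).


tan delta = E'' / E'
= 5.45 / 9.32
= 0.5848

tan delta = 0.5848


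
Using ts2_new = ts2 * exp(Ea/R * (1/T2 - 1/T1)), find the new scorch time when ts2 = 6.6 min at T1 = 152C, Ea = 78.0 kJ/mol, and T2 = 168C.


Convert temperatures: T1 = 152 + 273.15 = 425.15 K, T2 = 168 + 273.15 = 441.15 K
ts2_new = 6.6 * exp(78000 / 8.314 * (1/441.15 - 1/425.15))
1/T2 - 1/T1 = -8.5308e-05
ts2_new = 2.96 min

2.96 min


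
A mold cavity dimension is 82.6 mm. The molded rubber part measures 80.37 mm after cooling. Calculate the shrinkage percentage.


Shrinkage = (mold - part) / mold * 100
= (82.6 - 80.37) / 82.6 * 100
= 2.23 / 82.6 * 100
= 2.7%

2.7%


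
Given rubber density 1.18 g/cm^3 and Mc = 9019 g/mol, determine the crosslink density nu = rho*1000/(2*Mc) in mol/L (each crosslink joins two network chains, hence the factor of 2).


nu = rho * 1000 / (2 * Mc)
nu = 1.18 * 1000 / (2 * 9019)
nu = 1180.0 / 18038
nu = 0.0654 mol/L

0.0654 mol/L


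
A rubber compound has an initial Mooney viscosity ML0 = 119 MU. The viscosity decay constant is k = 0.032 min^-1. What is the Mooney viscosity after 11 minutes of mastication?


ML = ML0 * exp(-k * t)
ML = 119 * exp(-0.032 * 11)
ML = 119 * 0.7033
ML = 83.69 MU

83.69 MU


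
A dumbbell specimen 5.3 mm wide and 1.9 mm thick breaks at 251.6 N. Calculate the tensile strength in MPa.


Area = width * thickness = 5.3 * 1.9 = 10.07 mm^2
TS = force / area = 251.6 / 10.07 = 24.99 MPa

24.99 MPa


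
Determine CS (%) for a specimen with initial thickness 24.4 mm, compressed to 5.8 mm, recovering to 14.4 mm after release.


CS = (t0 - recovered) / (t0 - ts) * 100
= (24.4 - 14.4) / (24.4 - 5.8) * 100
= 10.0 / 18.6 * 100
= 53.8%

53.8%


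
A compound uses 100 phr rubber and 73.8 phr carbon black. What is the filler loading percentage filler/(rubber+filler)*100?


Filler % = filler / (rubber + filler) * 100
= 73.8 / (100 + 73.8) * 100
= 73.8 / 173.8 * 100
= 42.46%

42.46%


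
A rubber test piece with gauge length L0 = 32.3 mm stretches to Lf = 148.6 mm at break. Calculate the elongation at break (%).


Elongation = (Lf - L0) / L0 * 100
= (148.6 - 32.3) / 32.3 * 100
= 116.3 / 32.3 * 100
= 360.1%

360.1%


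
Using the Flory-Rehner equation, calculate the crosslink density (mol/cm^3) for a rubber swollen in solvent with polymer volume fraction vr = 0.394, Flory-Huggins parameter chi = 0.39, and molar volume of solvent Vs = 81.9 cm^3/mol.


ln(1 - vr) = ln(1 - 0.394) = -0.5009
Numerator = -((-0.5009) + 0.394 + 0.39 * 0.394^2) = 0.0463
Denominator = 81.9 * (0.394^(1/3) - 0.394/2) = 43.9069
nu = 0.0463 / 43.9069 = 0.0011 mol/cm^3

0.0011 mol/cm^3


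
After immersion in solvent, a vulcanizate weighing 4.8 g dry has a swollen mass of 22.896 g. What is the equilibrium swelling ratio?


Q = W_swollen / W_dry
Q = 22.896 / 4.8
Q = 4.77

Q = 4.77


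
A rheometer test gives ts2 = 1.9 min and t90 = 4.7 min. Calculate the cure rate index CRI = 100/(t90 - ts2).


CRI = 100 / (t90 - ts2)
= 100 / (4.7 - 1.9)
= 100 / 2.8
= 35.71 min^-1

35.71 min^-1


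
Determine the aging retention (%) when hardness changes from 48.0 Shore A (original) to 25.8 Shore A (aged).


Retention = aged / original * 100
= 25.8 / 48.0 * 100
= 53.8%

53.8%


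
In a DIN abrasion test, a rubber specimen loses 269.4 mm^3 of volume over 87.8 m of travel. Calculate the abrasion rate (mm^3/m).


Rate = volume_loss / distance
= 269.4 / 87.8
= 3.068 mm^3/m

3.068 mm^3/m


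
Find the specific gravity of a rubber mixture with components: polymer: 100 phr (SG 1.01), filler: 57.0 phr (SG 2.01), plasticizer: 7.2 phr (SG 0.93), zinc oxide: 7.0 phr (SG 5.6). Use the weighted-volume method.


Sum of weights = 171.2
Volume contributions:
  polymer: 100/1.01 = 99.0099
  filler: 57.0/2.01 = 28.3582
  plasticizer: 7.2/0.93 = 7.7419
  zinc oxide: 7.0/5.6 = 1.2500
Sum of volumes = 136.3600
SG = 171.2 / 136.3600 = 1.255

SG = 1.255


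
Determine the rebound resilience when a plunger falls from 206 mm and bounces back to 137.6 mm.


Resilience = h_rebound / h_drop * 100
= 137.6 / 206 * 100
= 66.8%

66.8%


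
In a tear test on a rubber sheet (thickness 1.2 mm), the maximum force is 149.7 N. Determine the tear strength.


Tear strength = force / thickness
= 149.7 / 1.2
= 124.75 N/mm

124.75 N/mm


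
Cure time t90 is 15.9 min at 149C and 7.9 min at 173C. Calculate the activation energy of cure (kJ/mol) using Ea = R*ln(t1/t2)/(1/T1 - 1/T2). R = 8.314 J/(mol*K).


T1 = 422.15 K, T2 = 446.15 K
1/T1 - 1/T2 = 1.2743e-04
ln(t1/t2) = ln(15.9/7.9) = 0.6995
Ea = 8.314 * 0.6995 / 1.2743e-04 = 45635.9490 J/mol
Ea = 45.64 kJ/mol

45.64 kJ/mol


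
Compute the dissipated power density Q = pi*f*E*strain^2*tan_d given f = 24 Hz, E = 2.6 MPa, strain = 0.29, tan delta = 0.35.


Q = pi * f * E * strain^2 * tan_d
= pi * 24 * 2.6 * 0.29^2 * 0.35
= pi * 24 * 2.6 * 0.0841 * 0.35
= 5.7703

Q = 5.7703


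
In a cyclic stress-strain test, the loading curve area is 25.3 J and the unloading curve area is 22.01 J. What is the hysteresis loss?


Hysteresis loss = loading - unloading
= 25.3 - 22.01
= 3.29 J

3.29 J


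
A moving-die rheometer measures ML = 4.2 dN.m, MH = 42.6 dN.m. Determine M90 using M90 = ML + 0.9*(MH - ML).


M90 = ML + 0.9 * (MH - ML)
M90 = 4.2 + 0.9 * (42.6 - 4.2)
M90 = 4.2 + 0.9 * 38.4
M90 = 38.76 dN.m

38.76 dN.m


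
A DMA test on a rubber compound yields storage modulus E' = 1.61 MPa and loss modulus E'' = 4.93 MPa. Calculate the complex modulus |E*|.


|E*| = sqrt(E'^2 + E''^2)
= sqrt(1.61^2 + 4.93^2)
= sqrt(2.5921 + 24.3049)
= 5.186 MPa

5.186 MPa


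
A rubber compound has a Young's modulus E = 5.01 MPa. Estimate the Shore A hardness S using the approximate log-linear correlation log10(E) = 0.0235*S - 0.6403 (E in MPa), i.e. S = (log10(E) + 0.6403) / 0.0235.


log10(E) = 0.0235*S - 0.6403  =>  S = (log10(E) + 0.6403) / 0.0235
log10(5.01) = 0.699838
S = (0.699838 + 0.6403) / 0.0235 = 1.340138 / 0.0235
S = 57.0

Shore A = 57.0


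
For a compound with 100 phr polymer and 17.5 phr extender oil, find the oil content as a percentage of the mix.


Oil % = oil / (100 + oil) * 100
= 17.5 / (100 + 17.5) * 100
= 17.5 / 117.5 * 100
= 14.89%

14.89%


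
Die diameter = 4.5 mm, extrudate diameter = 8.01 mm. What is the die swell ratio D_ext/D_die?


Die swell ratio = D_extrudate / D_die
= 8.01 / 4.5
= 1.78

Die swell = 1.78


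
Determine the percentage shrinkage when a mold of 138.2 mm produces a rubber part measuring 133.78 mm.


Shrinkage = (mold - part) / mold * 100
= (138.2 - 133.78) / 138.2 * 100
= 4.42 / 138.2 * 100
= 3.2%

3.2%
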